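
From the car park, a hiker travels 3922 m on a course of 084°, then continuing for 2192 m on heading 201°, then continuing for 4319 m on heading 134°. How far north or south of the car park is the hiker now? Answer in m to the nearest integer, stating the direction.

Leg 1 (084°, 3922 m): east 3922 sin 84° = 3900.51, north 3922 cos 84° = 409.96
Leg 2 (201°, 2192 m): east 2192 sin 201° = -785.54, north 2192 cos 201° = -2046.41
Leg 3 (134°, 4319 m): east 4319 sin 134° = 3106.83, north 4319 cos 134° = -3000.23
Net north component: -4636.68 m.

4637 m south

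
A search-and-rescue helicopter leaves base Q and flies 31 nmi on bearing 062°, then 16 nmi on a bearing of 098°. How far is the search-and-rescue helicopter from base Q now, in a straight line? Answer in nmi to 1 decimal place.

Leg 1 (062°, 31 nmi): east 31 sin 62° = 27.37, north 31 cos 62° = 14.55
Leg 2 (098°, 16 nmi): east 16 sin 98° = 15.84, north 16 cos 98° = -2.23
Net: 43.22 east, 12.33 north. Distance = √((43.22)² + (12.33)²) = 44.939 nmi.

44.9 nmi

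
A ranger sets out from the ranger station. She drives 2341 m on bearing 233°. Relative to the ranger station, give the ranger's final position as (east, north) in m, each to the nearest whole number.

Leg 1 (233°, 2341 m): east 2341 sin 233° = -1869.61, north 2341 cos 233° = -1408.85
Summing: -1869.61 m east, -1408.85 m north → (-1870, -1409).

(-1870, -1409)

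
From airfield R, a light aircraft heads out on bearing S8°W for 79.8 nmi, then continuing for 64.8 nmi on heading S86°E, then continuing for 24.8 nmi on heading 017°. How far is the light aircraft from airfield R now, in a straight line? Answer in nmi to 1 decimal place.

Leg 1 (S8°W, 79.8 nmi): east 79.8 sin 188° = -11.11, north 79.8 cos 188° = -79.02
Leg 2 (S86°E, 64.8 nmi): east 64.8 sin 94° = 64.64, north 64.8 cos 94° = -4.52
Leg 3 (017°, 24.8 nmi): east 24.8 sin 17° = 7.25, north 24.8 cos 17° = 23.72
Net: 60.79 east, -59.83 north. Distance = √((60.79)² + (-59.83)²) = 85.290 nmi.

85.3 nmi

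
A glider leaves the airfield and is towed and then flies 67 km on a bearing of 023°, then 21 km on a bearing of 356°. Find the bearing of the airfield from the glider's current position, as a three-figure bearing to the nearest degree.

197°

Leg 1 (023°, 67 km): east 67 sin 23° = 26.18, north 67 cos 23° = 61.67
Leg 2 (356°, 21 km): east 21 sin 356° = -1.46, north 21 cos 356° = 20.95
Net displacement: 24.71 east, 82.62 north. Direction back to start is (-24.71, -82.62): bearing = atan2(-24.71, -82.62) mod 360° = 196.65° ≈ 197°.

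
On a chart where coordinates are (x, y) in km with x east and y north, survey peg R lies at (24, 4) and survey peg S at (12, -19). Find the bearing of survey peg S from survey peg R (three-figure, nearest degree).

Δeast = 12 − 24 = -12.00; Δnorth = -19 − 4 = -23.00.
Bearing = atan2(Δeast, Δnorth) mod 360° = 207.55° ≈ 208°.

208°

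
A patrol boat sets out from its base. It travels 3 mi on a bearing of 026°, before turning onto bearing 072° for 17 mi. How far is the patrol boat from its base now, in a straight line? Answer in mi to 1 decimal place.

19.2 mi

Leg 1 (026°, 3 mi): east 3 sin 26° = 1.32, north 3 cos 26° = 2.70
Leg 2 (072°, 17 mi): east 17 sin 72° = 16.17, north 17 cos 72° = 5.25
Net: 17.48 east, 7.95 north. Distance = √((17.48)² + (7.95)²) = 19.206 mi.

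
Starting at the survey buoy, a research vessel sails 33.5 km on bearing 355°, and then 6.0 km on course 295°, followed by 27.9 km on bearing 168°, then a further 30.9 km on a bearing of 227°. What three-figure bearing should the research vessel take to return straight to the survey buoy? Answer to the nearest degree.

Leg 1 (355°, 33.5 km): east 33.5 sin 355° = -2.92, north 33.5 cos 355° = 33.37
Leg 2 (295°, 6.0 km): east 6.0 sin 295° = -5.44, north 6.0 cos 295° = 2.54
Leg 3 (168°, 27.9 km): east 27.9 sin 168° = 5.80, north 27.9 cos 168° = -27.29
Leg 4 (227°, 30.9 km): east 30.9 sin 227° = -22.60, north 30.9 cos 227° = -21.07
Net displacement: -25.16 east, -12.46 north. Direction back to start is (25.16, 12.46): bearing = atan2(25.16, 12.46) mod 360° = 63.66° ≈ 064°.

064°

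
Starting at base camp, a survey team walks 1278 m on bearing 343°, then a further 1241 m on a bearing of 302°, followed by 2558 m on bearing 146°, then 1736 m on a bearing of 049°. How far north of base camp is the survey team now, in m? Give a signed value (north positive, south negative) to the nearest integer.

Leg 1 (343°, 1278 m): east 1278 sin 343° = -373.65, north 1278 cos 343° = 1222.16
Leg 2 (302°, 1241 m): east 1241 sin 302° = -1052.43, north 1241 cos 302° = 657.63
Leg 3 (146°, 2558 m): east 2558 sin 146° = 1430.42, north 2558 cos 146° = -2120.68
Leg 4 (049°, 1736 m): east 1736 sin 49° = 1310.18, north 1736 cos 49° = 1138.92
Net north component: 898.03 m.

898 m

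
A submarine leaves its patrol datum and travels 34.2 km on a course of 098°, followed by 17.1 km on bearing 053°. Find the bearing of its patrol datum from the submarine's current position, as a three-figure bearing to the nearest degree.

263°

Leg 1 (098°, 34.2 km): east 34.2 sin 98° = 33.87, north 34.2 cos 98° = -4.76
Leg 2 (053°, 17.1 km): east 17.1 sin 53° = 13.66, north 17.1 cos 53° = 10.29
Net displacement: 47.52 east, 5.53 north. Direction back to start is (-47.52, -5.53): bearing = atan2(-47.52, -5.53) mod 360° = 263.36° ≈ 263°.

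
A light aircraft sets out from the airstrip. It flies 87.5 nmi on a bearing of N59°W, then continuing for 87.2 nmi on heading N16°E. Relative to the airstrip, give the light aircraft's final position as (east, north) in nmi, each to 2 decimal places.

Leg 1 (N59°W, 87.5 nmi): east 87.5 sin 301° = -75.00, north 87.5 cos 301° = 45.07
Leg 2 (N16°E, 87.2 nmi): east 87.2 sin 16° = 24.04, north 87.2 cos 16° = 83.82
Summing: -50.97 nmi east, 128.89 nmi north → (-50.97, 128.89).

(-50.97, 128.89)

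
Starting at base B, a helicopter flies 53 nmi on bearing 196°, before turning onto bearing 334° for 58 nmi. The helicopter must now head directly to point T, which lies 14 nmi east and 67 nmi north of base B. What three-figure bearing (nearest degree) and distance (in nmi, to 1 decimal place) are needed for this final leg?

Leg 1 (196°, 53 nmi): east 53 sin 196° = -14.61, north 53 cos 196° = -50.95
Leg 2 (334°, 58 nmi): east 58 sin 334° = -25.43, north 58 cos 334° = 52.13
Current position: (-40.03, 1.18). Target: (14, 67). Remaining: Δeast = 54.03, Δnorth = 65.82.
Bearing = atan2(54.03, 65.82) mod 360° = 39.39°; distance = √((54.03)² + (65.82)²) = 85.156 nmi.

039°, 85.2 nmi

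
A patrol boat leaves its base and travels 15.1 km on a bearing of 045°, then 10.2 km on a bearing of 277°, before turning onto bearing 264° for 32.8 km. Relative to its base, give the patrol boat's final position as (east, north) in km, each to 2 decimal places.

Leg 1 (045°, 15.1 km): east 15.1 sin 45° = 10.68, north 15.1 cos 45° = 10.68
Leg 2 (277°, 10.2 km): east 10.2 sin 277° = -10.12, north 10.2 cos 277° = 1.24
Leg 3 (264°, 32.8 km): east 32.8 sin 264° = -32.62, north 32.8 cos 264° = -3.43
Summing: -32.07 km east, 8.49 km north → (-32.07, 8.49).

(-32.07, 8.49)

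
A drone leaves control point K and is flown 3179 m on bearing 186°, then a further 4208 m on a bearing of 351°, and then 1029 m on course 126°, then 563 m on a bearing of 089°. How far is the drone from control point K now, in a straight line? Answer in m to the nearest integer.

Leg 1 (186°, 3179 m): east 3179 sin 186° = -332.30, north 3179 cos 186° = -3161.59
Leg 2 (351°, 4208 m): east 4208 sin 351° = -658.28, north 4208 cos 351° = 4156.19
Leg 3 (126°, 1029 m): east 1029 sin 126° = 832.48, north 1029 cos 126° = -604.83
Leg 4 (089°, 563 m): east 563 sin 89° = 562.91, north 563 cos 89° = 9.83
Net: 404.82 east, 399.60 north. Distance = √((404.82)² + (399.60)²) = 568.825 m.

569 m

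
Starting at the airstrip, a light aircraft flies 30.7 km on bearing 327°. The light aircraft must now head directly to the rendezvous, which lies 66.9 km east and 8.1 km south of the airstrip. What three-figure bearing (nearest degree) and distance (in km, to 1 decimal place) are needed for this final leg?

Leg 1 (327°, 30.7 km): east 30.7 sin 327° = -16.72, north 30.7 cos 327° = 25.75
Current position: (-16.72, 25.75). Target: (66.9, -8.1). Remaining: Δeast = 83.62, Δnorth = -33.85.
Bearing = atan2(83.62, -33.85) mod 360° = 112.04°; distance = √((83.62)² + (-33.85)²) = 90.211 km.

112°, 90.2 km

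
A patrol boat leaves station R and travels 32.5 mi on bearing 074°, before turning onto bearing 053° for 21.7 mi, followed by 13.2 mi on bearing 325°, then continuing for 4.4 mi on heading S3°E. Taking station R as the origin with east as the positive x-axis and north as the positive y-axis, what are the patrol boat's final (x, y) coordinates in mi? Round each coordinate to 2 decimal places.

Leg 1 (074°, 32.5 mi): east 32.5 sin 74° = 31.24, north 32.5 cos 74° = 8.96
Leg 2 (053°, 21.7 mi): east 21.7 sin 53° = 17.33, north 21.7 cos 53° = 13.06
Leg 3 (325°, 13.2 mi): east 13.2 sin 325° = -7.57, north 13.2 cos 325° = 10.81
Leg 4 (S3°E, 4.4 mi): east 4.4 sin 177° = 0.23, north 4.4 cos 177° = -4.39
Summing: 41.23 mi east, 28.44 mi north → (41.23, 28.44).

(41.23, 28.44)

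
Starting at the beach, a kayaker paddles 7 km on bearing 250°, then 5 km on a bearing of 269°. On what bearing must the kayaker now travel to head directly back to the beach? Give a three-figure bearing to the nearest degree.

078°

Leg 1 (250°, 7 km): east 7 sin 250° = -6.58, north 7 cos 250° = -2.39
Leg 2 (269°, 5 km): east 5 sin 269° = -5.00, north 5 cos 269° = -0.09
Net displacement: -11.58 east, -2.48 north. Direction back to start is (11.58, 2.48): bearing = atan2(11.58, 2.48) mod 360° = 77.90° ≈ 078°.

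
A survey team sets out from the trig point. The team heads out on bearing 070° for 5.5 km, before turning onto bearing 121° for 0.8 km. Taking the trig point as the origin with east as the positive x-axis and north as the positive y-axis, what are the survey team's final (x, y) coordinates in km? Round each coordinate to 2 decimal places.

(5.85, 1.47)

Leg 1 (070°, 5.5 km): east 5.5 sin 70° = 5.17, north 5.5 cos 70° = 1.88
Leg 2 (121°, 0.8 km): east 0.8 sin 121° = 0.69, north 0.8 cos 121° = -0.41
Summing: 5.85 km east, 1.47 km north → (5.85, 1.47).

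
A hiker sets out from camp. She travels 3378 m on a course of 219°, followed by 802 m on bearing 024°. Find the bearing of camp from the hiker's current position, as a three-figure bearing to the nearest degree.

Leg 1 (219°, 3378 m): east 3378 sin 219° = -2125.84, north 3378 cos 219° = -2625.20
Leg 2 (024°, 802 m): east 802 sin 24° = 326.20, north 802 cos 24° = 732.66
Net displacement: -1799.64 east, -1892.54 north. Direction back to start is (1799.64, 1892.54): bearing = atan2(1799.64, 1892.54) mod 360° = 43.56° ≈ 044°.

044°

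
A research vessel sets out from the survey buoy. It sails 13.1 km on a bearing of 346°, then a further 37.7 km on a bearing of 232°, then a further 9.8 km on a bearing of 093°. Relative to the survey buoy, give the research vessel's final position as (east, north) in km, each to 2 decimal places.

(-23.09, -11.01)

Leg 1 (346°, 13.1 km): east 13.1 sin 346° = -3.17, north 13.1 cos 346° = 12.71
Leg 2 (232°, 37.7 km): east 37.7 sin 232° = -29.71, north 37.7 cos 232° = -23.21
Leg 3 (093°, 9.8 km): east 9.8 sin 93° = 9.79, north 9.8 cos 93° = -0.51
Summing: -23.09 km east, -11.01 km north → (-23.09, -11.01).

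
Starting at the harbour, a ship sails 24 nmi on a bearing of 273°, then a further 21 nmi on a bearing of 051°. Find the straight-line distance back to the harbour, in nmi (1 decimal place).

Leg 1 (273°, 24 nmi): east 24 sin 273° = -23.97, north 24 cos 273° = 1.26
Leg 2 (051°, 21 nmi): east 21 sin 51° = 16.32, north 21 cos 51° = 13.22
Net: -7.65 east, 14.47 north. Distance = √((-7.65)² + (14.47)²) = 16.368 nmi.

16.4 nmi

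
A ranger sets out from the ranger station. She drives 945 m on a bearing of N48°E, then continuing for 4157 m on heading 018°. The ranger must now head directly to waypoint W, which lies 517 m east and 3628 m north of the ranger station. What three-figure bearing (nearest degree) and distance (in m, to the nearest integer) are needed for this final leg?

Leg 1 (N48°E, 945 m): east 945 sin 48° = 702.27, north 945 cos 48° = 632.33
Leg 2 (018°, 4157 m): east 4157 sin 18° = 1284.58, north 4157 cos 18° = 3953.54
Current position: (1986.86, 4585.87). Target: (517, 3628). Remaining: Δeast = -1469.86, Δnorth = -957.87.
Bearing = atan2(-1469.86, -957.87) mod 360° = 236.91°; distance = √((-1469.86)² + (-957.87)²) = 1754.420 m.

237°, 1754 m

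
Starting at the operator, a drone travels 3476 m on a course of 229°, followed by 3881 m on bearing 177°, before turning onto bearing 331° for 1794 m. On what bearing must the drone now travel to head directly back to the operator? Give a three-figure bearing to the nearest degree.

Leg 1 (229°, 3476 m): east 3476 sin 229° = -2623.37, north 3476 cos 229° = -2280.46
Leg 2 (177°, 3881 m): east 3881 sin 177° = 203.12, north 3881 cos 177° = -3875.68
Leg 3 (331°, 1794 m): east 1794 sin 331° = -869.75, north 1794 cos 331° = 1569.07
Net displacement: -3290.00 east, -4587.07 north. Direction back to start is (3290.00, 4587.07): bearing = atan2(3290.00, 4587.07) mod 360° = 35.65° ≈ 036°.

036°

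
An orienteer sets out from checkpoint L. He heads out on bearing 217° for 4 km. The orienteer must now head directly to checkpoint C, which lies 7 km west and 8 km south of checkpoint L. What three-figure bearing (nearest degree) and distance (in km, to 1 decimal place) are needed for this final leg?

Leg 1 (217°, 4 km): east 4 sin 217° = -2.41, north 4 cos 217° = -3.19
Current position: (-2.41, -3.19). Target: (-7, -8). Remaining: Δeast = -4.59, Δnorth = -4.81.
Bearing = atan2(-4.59, -4.81) mod 360° = 223.70°; distance = √((-4.59)² + (-4.81)²) = 6.647 km.

224°, 6.6 km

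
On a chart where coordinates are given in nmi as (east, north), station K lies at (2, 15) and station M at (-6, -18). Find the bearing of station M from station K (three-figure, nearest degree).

194°

Δeast = -6 − 2 = -8.00; Δnorth = -18 − 15 = -33.00.
Bearing = atan2(Δeast, Δnorth) mod 360° = 193.63° ≈ 194°.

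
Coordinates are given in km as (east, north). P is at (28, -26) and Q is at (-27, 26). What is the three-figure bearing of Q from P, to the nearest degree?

Δeast = -27 − 28 = -55.00; Δnorth = 26 − -26 = 52.00.
Bearing = atan2(Δeast, Δnorth) mod 360° = 313.39° ≈ 313°.

313°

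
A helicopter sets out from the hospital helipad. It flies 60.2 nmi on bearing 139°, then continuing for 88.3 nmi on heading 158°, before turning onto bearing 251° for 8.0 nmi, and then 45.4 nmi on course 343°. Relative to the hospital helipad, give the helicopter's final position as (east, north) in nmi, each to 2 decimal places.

(51.73, -86.49)

Leg 1 (139°, 60.2 nmi): east 60.2 sin 139° = 39.49, north 60.2 cos 139° = -45.43
Leg 2 (158°, 88.3 nmi): east 88.3 sin 158° = 33.08, north 88.3 cos 158° = -81.87
Leg 3 (251°, 8.0 nmi): east 8.0 sin 251° = -7.56, north 8.0 cos 251° = -2.60
Leg 4 (343°, 45.4 nmi): east 45.4 sin 343° = -13.27, north 45.4 cos 343° = 43.42
Summing: 51.73 nmi east, -86.49 nmi north → (51.73, -86.49).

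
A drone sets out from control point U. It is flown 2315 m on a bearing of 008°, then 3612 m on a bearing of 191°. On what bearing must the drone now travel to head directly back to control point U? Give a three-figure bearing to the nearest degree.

016°

Leg 1 (008°, 2315 m): east 2315 sin 8° = 322.19, north 2315 cos 8° = 2292.47
Leg 2 (191°, 3612 m): east 3612 sin 191° = -689.20, north 3612 cos 191° = -3545.64
Net displacement: -367.02 east, -1253.17 north. Direction back to start is (367.02, 1253.17): bearing = atan2(367.02, 1253.17) mod 360° = 16.32° ≈ 016°.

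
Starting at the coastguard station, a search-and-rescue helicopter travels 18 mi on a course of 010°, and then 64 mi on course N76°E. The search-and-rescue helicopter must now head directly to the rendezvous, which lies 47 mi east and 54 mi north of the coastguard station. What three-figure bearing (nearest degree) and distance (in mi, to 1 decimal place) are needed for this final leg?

319°, 27.6 mi

Leg 1 (010°, 18 mi): east 18 sin 10° = 3.13, north 18 cos 10° = 17.73
Leg 2 (N76°E, 64 mi): east 64 sin 76° = 62.10, north 64 cos 76° = 15.48
Current position: (65.22, 33.21). Target: (47, 54). Remaining: Δeast = -18.22, Δnorth = 20.79.
Bearing = atan2(-18.22, 20.79) mod 360° = 318.76°; distance = √((-18.22)² + (20.79)²) = 27.647 mi.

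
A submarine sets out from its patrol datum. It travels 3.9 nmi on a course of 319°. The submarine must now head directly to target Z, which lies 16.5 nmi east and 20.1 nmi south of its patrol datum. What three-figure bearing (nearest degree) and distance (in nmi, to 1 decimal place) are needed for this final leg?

Leg 1 (319°, 3.9 nmi): east 3.9 sin 319° = -2.56, north 3.9 cos 319° = 2.94
Current position: (-2.56, 2.94). Target: (16.5, -20.1). Remaining: Δeast = 19.06, Δnorth = -23.04.
Bearing = atan2(19.06, -23.04) mod 360° = 140.41°; distance = √((19.06)² + (-23.04)²) = 29.904 nmi.

140°, 29.9 nmi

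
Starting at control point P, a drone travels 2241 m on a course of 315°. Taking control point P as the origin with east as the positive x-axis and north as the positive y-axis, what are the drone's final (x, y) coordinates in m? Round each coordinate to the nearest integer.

(-1585, 1585)

Leg 1 (315°, 2241 m): east 2241 sin 315° = -1584.63, north 2241 cos 315° = 1584.63
Summing: -1584.63 m east, 1584.63 m north → (-1585, 1585).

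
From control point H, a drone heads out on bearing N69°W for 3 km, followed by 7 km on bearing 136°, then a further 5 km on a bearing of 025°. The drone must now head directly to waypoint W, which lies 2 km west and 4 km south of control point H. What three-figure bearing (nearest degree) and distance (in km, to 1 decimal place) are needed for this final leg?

233°, 7.7 km

Leg 1 (N69°W, 3 km): east 3 sin 291° = -2.80, north 3 cos 291° = 1.08
Leg 2 (136°, 7 km): east 7 sin 136° = 4.86, north 7 cos 136° = -5.04
Leg 3 (025°, 5 km): east 5 sin 25° = 2.11, north 5 cos 25° = 4.53
Current position: (4.17, 0.57). Target: (-2, -4). Remaining: Δeast = -6.17, Δnorth = -4.57.
Bearing = atan2(-6.17, -4.57) mod 360° = 233.49°; distance = √((-6.17)² + (-4.57)²) = 7.683 km.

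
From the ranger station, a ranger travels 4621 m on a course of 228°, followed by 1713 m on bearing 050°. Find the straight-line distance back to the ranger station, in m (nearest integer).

Leg 1 (228°, 4621 m): east 4621 sin 228° = -3434.07, north 4621 cos 228° = -3092.05
Leg 2 (050°, 1713 m): east 1713 sin 50° = 1312.23, north 1713 cos 50° = 1101.10
Net: -2121.84 east, -1990.96 north. Distance = √((-2121.84)² + (-1990.96)²) = 2909.658 m.

2910 m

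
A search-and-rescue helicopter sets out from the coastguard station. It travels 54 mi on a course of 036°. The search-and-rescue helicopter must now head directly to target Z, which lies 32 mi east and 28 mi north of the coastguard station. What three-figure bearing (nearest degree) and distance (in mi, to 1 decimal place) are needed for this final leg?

Leg 1 (036°, 54 mi): east 54 sin 36° = 31.74, north 54 cos 36° = 43.69
Current position: (31.74, 43.69). Target: (32, 28). Remaining: Δeast = 0.26, Δnorth = -15.69.
Bearing = atan2(0.26, -15.69) mod 360° = 179.05°; distance = √((0.26)² + (-15.69)²) = 15.689 mi.

179°, 15.7 mi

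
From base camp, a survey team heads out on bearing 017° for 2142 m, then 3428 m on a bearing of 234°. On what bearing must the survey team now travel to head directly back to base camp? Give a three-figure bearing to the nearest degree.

091°

Leg 1 (017°, 2142 m): east 2142 sin 17° = 626.26, north 2142 cos 17° = 2048.40
Leg 2 (234°, 3428 m): east 3428 sin 234° = -2773.31, north 3428 cos 234° = -2014.93
Net displacement: -2147.05 east, 33.48 north. Direction back to start is (2147.05, -33.48): bearing = atan2(2147.05, -33.48) mod 360° = 90.89° ≈ 091°.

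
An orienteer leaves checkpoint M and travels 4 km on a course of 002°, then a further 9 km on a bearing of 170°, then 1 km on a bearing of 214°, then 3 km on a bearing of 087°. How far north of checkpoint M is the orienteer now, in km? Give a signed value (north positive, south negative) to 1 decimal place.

-5.5 km

Leg 1 (002°, 4 km): east 4 sin 2° = 0.14, north 4 cos 2° = 4.00
Leg 2 (170°, 9 km): east 9 sin 170° = 1.56, north 9 cos 170° = -8.86
Leg 3 (214°, 1 km): east 1 sin 214° = -0.56, north 1 cos 214° = -0.83
Leg 4 (087°, 3 km): east 3 sin 87° = 3.00, north 3 cos 87° = 0.16
Net north component: -5.54 km.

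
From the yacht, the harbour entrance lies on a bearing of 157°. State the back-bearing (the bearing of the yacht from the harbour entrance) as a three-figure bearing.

337°

Back-bearing = 157° + 180° = 337°.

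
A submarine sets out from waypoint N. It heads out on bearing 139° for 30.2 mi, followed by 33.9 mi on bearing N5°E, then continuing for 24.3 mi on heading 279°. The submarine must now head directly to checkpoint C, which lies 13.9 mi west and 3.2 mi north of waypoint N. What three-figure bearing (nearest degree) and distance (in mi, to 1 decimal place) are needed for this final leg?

Leg 1 (139°, 30.2 mi): east 30.2 sin 139° = 19.81, north 30.2 cos 139° = -22.79
Leg 2 (N5°E, 33.9 mi): east 33.9 sin 5° = 2.95, north 33.9 cos 5° = 33.77
Leg 3 (279°, 24.3 mi): east 24.3 sin 279° = -24.00, north 24.3 cos 279° = 3.80
Current position: (-1.23, 14.78). Target: (-13.9, 3.2). Remaining: Δeast = -12.67, Δnorth = -11.58.
Bearing = atan2(-12.67, -11.58) mod 360° = 227.57°; distance = √((-12.67)² + (-11.58)²) = 17.162 mi.

228°, 17.2 mi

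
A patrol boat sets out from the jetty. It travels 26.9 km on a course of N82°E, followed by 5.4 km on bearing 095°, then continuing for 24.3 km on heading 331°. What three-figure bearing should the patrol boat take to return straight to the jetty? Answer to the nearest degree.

220°

Leg 1 (N82°E, 26.9 km): east 26.9 sin 82° = 26.64, north 26.9 cos 82° = 3.74
Leg 2 (095°, 5.4 km): east 5.4 sin 95° = 5.38, north 5.4 cos 95° = -0.47
Leg 3 (331°, 24.3 km): east 24.3 sin 331° = -11.78, north 24.3 cos 331° = 21.25
Net displacement: 20.24 east, 24.53 north. Direction back to start is (-20.24, -24.53): bearing = atan2(-20.24, -24.53) mod 360° = 219.53° ≈ 220°.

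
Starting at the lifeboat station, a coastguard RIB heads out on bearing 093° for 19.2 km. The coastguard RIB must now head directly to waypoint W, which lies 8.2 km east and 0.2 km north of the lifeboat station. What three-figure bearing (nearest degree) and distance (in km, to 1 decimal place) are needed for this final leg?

Leg 1 (093°, 19.2 km): east 19.2 sin 93° = 19.17, north 19.2 cos 93° = -1.00
Current position: (19.17, -1.00). Target: (8.2, 0.2). Remaining: Δeast = -10.97, Δnorth = 1.20.
Bearing = atan2(-10.97, 1.20) mod 360° = 276.27°; distance = √((-10.97)² + (1.20)²) = 11.040 km.

276°, 11.0 km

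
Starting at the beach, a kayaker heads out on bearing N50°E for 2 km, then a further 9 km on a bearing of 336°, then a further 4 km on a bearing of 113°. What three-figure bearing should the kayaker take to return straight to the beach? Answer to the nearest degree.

191°

Leg 1 (N50°E, 2 km): east 2 sin 50° = 1.53, north 2 cos 50° = 1.29
Leg 2 (336°, 9 km): east 9 sin 336° = -3.66, north 9 cos 336° = 8.22
Leg 3 (113°, 4 km): east 4 sin 113° = 3.68, north 4 cos 113° = -1.56
Net displacement: 1.55 east, 7.94 north. Direction back to start is (-1.55, -7.94): bearing = atan2(-1.55, -7.94) mod 360° = 191.06° ≈ 191°.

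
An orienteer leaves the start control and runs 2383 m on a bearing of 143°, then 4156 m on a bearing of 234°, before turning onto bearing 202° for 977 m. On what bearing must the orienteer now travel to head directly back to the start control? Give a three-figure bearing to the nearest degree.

024°

Leg 1 (143°, 2383 m): east 2383 sin 143° = 1434.13, north 2383 cos 143° = -1903.15
Leg 2 (234°, 4156 m): east 4156 sin 234° = -3362.27, north 4156 cos 234° = -2442.84
Leg 3 (202°, 977 m): east 977 sin 202° = -365.99, north 977 cos 202° = -905.86
Net displacement: -2294.14 east, -5251.84 north. Direction back to start is (2294.14, 5251.84): bearing = atan2(2294.14, 5251.84) mod 360° = 23.60° ≈ 024°.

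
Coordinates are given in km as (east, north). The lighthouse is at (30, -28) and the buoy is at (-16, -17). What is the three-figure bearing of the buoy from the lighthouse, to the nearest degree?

Δeast = -16 − 30 = -46.00; Δnorth = -17 − -28 = 11.00.
Bearing = atan2(Δeast, Δnorth) mod 360° = 283.45° ≈ 283°.

283°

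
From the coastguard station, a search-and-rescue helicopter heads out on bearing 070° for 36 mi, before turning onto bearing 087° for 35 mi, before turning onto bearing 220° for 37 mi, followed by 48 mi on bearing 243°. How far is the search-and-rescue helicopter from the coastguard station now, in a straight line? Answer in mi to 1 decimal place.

Leg 1 (070°, 36 mi): east 36 sin 70° = 33.83, north 36 cos 70° = 12.31
Leg 2 (087°, 35 mi): east 35 sin 87° = 34.95, north 35 cos 87° = 1.83
Leg 3 (220°, 37 mi): east 37 sin 220° = -23.78, north 37 cos 220° = -28.34
Leg 4 (243°, 48 mi): east 48 sin 243° = -42.77, north 48 cos 243° = -21.79
Net: 2.23 east, -35.99 north. Distance = √((2.23)² + (-35.99)²) = 36.060 mi.

36.1 mi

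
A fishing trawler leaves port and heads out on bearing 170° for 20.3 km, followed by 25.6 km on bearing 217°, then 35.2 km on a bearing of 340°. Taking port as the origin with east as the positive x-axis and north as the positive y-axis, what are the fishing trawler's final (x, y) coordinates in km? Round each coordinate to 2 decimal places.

(-23.92, -7.36)

Leg 1 (170°, 20.3 km): east 20.3 sin 170° = 3.53, north 20.3 cos 170° = -19.99
Leg 2 (217°, 25.6 km): east 25.6 sin 217° = -15.41, north 25.6 cos 217° = -20.45
Leg 3 (340°, 35.2 km): east 35.2 sin 340° = -12.04, north 35.2 cos 340° = 33.08
Summing: -23.92 km east, -7.36 km north → (-23.92, -7.36).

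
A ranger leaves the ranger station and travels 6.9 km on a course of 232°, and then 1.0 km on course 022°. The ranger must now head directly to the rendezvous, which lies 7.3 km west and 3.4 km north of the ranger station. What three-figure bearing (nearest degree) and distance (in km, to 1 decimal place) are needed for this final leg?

Leg 1 (232°, 6.9 km): east 6.9 sin 232° = -5.44, north 6.9 cos 232° = -4.25
Leg 2 (022°, 1.0 km): east 1.0 sin 22° = 0.37, north 1.0 cos 22° = 0.93
Current position: (-5.06, -3.32). Target: (-7.3, 3.4). Remaining: Δeast = -2.24, Δnorth = 6.72.
Bearing = atan2(-2.24, 6.72) mod 360° = 341.59°; distance = √((-2.24)² + (6.72)²) = 7.083 km.

342°, 7.1 km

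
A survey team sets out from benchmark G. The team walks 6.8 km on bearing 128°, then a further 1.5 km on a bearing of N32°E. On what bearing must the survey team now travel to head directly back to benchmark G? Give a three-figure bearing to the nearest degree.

Leg 1 (128°, 6.8 km): east 6.8 sin 128° = 5.36, north 6.8 cos 128° = -4.19
Leg 2 (N32°E, 1.5 km): east 1.5 sin 32° = 0.79, north 1.5 cos 32° = 1.27
Net displacement: 6.15 east, -2.91 north. Direction back to start is (-6.15, 2.91): bearing = atan2(-6.15, 2.91) mod 360° = 295.34° ≈ 295°.

295°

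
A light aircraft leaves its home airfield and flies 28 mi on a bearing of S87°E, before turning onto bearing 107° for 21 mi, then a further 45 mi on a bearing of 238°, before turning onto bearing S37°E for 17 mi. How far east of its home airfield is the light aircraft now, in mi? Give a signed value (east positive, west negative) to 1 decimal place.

20.1 mi

Leg 1 (S87°E, 28 mi): east 28 sin 93° = 27.96, north 28 cos 93° = -1.47
Leg 2 (107°, 21 mi): east 21 sin 107° = 20.08, north 21 cos 107° = -6.14
Leg 3 (238°, 45 mi): east 45 sin 238° = -38.16, north 45 cos 238° = -23.85
Leg 4 (S37°E, 17 mi): east 17 sin 143° = 10.23, north 17 cos 143° = -13.58
Net east component: 20.11 mi.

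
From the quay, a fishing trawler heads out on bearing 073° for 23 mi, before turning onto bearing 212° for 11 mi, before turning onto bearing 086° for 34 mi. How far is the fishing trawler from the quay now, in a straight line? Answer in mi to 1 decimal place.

50.1 mi

Leg 1 (073°, 23 mi): east 23 sin 73° = 22.00, north 23 cos 73° = 6.72
Leg 2 (212°, 11 mi): east 11 sin 212° = -5.83, north 11 cos 212° = -9.33
Leg 3 (086°, 34 mi): east 34 sin 86° = 33.92, north 34 cos 86° = 2.37
Net: 50.08 east, -0.23 north. Distance = √((50.08)² + (-0.23)²) = 50.084 mi.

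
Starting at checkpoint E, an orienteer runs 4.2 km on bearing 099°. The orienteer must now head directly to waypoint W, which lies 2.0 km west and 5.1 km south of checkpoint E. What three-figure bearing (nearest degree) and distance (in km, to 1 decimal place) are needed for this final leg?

234°, 7.6 km

Leg 1 (099°, 4.2 km): east 4.2 sin 99° = 4.15, north 4.2 cos 99° = -0.66
Current position: (4.15, -0.66). Target: (-2.0, -5.1). Remaining: Δeast = -6.15, Δnorth = -4.44.
Bearing = atan2(-6.15, -4.44) mod 360° = 234.15°; distance = √((-6.15)² + (-4.44)²) = 7.586 km.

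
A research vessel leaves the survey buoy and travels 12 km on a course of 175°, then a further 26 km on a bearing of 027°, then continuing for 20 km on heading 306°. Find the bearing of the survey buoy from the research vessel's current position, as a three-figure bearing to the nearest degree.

172°

Leg 1 (175°, 12 km): east 12 sin 175° = 1.05, north 12 cos 175° = -11.95
Leg 2 (027°, 26 km): east 26 sin 27° = 11.80, north 26 cos 27° = 23.17
Leg 3 (306°, 20 km): east 20 sin 306° = -16.18, north 20 cos 306° = 11.76
Net displacement: -3.33 east, 22.97 north. Direction back to start is (3.33, -22.97): bearing = atan2(3.33, -22.97) mod 360° = 171.75° ≈ 172°.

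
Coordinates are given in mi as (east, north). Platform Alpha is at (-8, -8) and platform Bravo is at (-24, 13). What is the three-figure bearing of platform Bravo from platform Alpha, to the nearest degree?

Δeast = -24 − -8 = -16.00; Δnorth = 13 − -8 = 21.00.
Bearing = atan2(Δeast, Δnorth) mod 360° = 322.70° ≈ 323°.

323°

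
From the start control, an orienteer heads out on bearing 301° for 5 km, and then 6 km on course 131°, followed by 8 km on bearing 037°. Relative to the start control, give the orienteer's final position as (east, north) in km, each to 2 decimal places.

(5.06, 5.03)

Leg 1 (301°, 5 km): east 5 sin 301° = -4.29, north 5 cos 301° = 2.58
Leg 2 (131°, 6 km): east 6 sin 131° = 4.53, north 6 cos 131° = -3.94
Leg 3 (037°, 8 km): east 8 sin 37° = 4.81, north 8 cos 37° = 6.39
Summing: 5.06 km east, 5.03 km north → (5.06, 5.03).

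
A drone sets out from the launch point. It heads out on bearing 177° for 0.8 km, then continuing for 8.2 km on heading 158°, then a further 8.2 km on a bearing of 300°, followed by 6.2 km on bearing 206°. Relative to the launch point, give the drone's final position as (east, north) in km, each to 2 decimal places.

Leg 1 (177°, 0.8 km): east 0.8 sin 177° = 0.04, north 0.8 cos 177° = -0.80
Leg 2 (158°, 8.2 km): east 8.2 sin 158° = 3.07, north 8.2 cos 158° = -7.60
Leg 3 (300°, 8.2 km): east 8.2 sin 300° = -7.10, north 8.2 cos 300° = 4.10
Leg 4 (206°, 6.2 km): east 6.2 sin 206° = -2.72, north 6.2 cos 206° = -5.57
Summing: -6.71 km east, -9.87 km north → (-6.71, -9.87).

(-6.71, -9.87)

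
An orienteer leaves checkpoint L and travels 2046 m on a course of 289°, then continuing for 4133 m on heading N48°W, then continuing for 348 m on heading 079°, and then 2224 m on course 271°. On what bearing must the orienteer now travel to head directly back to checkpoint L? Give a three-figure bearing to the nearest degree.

117°

Leg 1 (289°, 2046 m): east 2046 sin 289° = -1934.53, north 2046 cos 289° = 666.11
Leg 2 (N48°W, 4133 m): east 4133 sin 312° = -3071.42, north 4133 cos 312° = 2765.52
Leg 3 (079°, 348 m): east 348 sin 79° = 341.61, north 348 cos 79° = 66.40
Leg 4 (271°, 2224 m): east 2224 sin 271° = -2223.66, north 2224 cos 271° = 38.81
Net displacement: -6888.00 east, 3536.84 north. Direction back to start is (6888.00, -3536.84): bearing = atan2(6888.00, -3536.84) mod 360° = 117.18° ≈ 117°.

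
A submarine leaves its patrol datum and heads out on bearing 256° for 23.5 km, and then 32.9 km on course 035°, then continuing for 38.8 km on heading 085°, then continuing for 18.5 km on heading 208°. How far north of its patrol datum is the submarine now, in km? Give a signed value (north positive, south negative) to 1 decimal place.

8.3 km

Leg 1 (256°, 23.5 km): east 23.5 sin 256° = -22.80, north 23.5 cos 256° = -5.69
Leg 2 (035°, 32.9 km): east 32.9 sin 35° = 18.87, north 32.9 cos 35° = 26.95
Leg 3 (085°, 38.8 km): east 38.8 sin 85° = 38.65, north 38.8 cos 85° = 3.38
Leg 4 (208°, 18.5 km): east 18.5 sin 208° = -8.69, north 18.5 cos 208° = -16.33
Net north component: 8.31 km.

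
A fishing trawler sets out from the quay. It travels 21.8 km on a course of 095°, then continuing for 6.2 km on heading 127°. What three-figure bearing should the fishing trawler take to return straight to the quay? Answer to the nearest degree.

282°

Leg 1 (095°, 21.8 km): east 21.8 sin 95° = 21.72, north 21.8 cos 95° = -1.90
Leg 2 (127°, 6.2 km): east 6.2 sin 127° = 4.95, north 6.2 cos 127° = -3.73
Net displacement: 26.67 east, -5.63 north. Direction back to start is (-26.67, 5.63): bearing = atan2(-26.67, 5.63) mod 360° = 281.92° ≈ 282°.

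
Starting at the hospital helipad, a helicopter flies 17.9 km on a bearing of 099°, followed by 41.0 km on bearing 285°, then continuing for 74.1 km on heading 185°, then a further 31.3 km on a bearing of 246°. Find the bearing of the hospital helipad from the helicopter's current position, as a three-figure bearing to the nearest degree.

036°

Leg 1 (099°, 17.9 km): east 17.9 sin 99° = 17.68, north 17.9 cos 99° = -2.80
Leg 2 (285°, 41.0 km): east 41.0 sin 285° = -39.60, north 41.0 cos 285° = 10.61
Leg 3 (185°, 74.1 km): east 74.1 sin 185° = -6.46, north 74.1 cos 185° = -73.82
Leg 4 (246°, 31.3 km): east 31.3 sin 246° = -28.59, north 31.3 cos 246° = -12.73
Net displacement: -56.98 east, -78.74 north. Direction back to start is (56.98, 78.74): bearing = atan2(56.98, 78.74) mod 360° = 35.89° ≈ 036°.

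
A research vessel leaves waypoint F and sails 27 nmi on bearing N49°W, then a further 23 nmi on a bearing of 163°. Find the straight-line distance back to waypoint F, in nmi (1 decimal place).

14.3 nmi

Leg 1 (N49°W, 27 nmi): east 27 sin 311° = -20.38, north 27 cos 311° = 17.71
Leg 2 (163°, 23 nmi): east 23 sin 163° = 6.72, north 23 cos 163° = -22.00
Net: -13.65 east, -4.28 north. Distance = √((-13.65)² + (-4.28)²) = 14.308 nmi.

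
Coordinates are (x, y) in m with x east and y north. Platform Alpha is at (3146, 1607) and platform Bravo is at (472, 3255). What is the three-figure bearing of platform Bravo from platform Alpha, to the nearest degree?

Δeast = 472 − 3146 = -2674.00; Δnorth = 3255 − 1607 = 1648.00.
Bearing = atan2(Δeast, Δnorth) mod 360° = 301.65° ≈ 302°.

302°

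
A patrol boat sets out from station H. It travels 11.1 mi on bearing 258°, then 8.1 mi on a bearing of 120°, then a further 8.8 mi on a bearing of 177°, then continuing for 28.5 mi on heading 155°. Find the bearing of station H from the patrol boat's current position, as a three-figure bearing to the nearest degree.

Leg 1 (258°, 11.1 mi): east 11.1 sin 258° = -10.86, north 11.1 cos 258° = -2.31
Leg 2 (120°, 8.1 mi): east 8.1 sin 120° = 7.01, north 8.1 cos 120° = -4.05
Leg 3 (177°, 8.8 mi): east 8.8 sin 177° = 0.46, north 8.8 cos 177° = -8.79
Leg 4 (155°, 28.5 mi): east 28.5 sin 155° = 12.04, north 28.5 cos 155° = -25.83
Net displacement: 8.66 east, -40.98 north. Direction back to start is (-8.66, 40.98): bearing = atan2(-8.66, 40.98) mod 360° = 348.06° ≈ 348°.

348°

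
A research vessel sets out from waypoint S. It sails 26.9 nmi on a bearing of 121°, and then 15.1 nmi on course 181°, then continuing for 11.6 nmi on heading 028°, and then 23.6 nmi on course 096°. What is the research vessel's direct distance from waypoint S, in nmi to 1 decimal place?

55.9 nmi

Leg 1 (121°, 26.9 nmi): east 26.9 sin 121° = 23.06, north 26.9 cos 121° = -13.85
Leg 2 (181°, 15.1 nmi): east 15.1 sin 181° = -0.26, north 15.1 cos 181° = -15.10
Leg 3 (028°, 11.6 nmi): east 11.6 sin 28° = 5.45, north 11.6 cos 28° = 10.24
Leg 4 (096°, 23.6 nmi): east 23.6 sin 96° = 23.47, north 23.6 cos 96° = -2.47
Net: 51.71 east, -21.18 north. Distance = √((51.71)² + (-21.18)²) = 55.879 nmi.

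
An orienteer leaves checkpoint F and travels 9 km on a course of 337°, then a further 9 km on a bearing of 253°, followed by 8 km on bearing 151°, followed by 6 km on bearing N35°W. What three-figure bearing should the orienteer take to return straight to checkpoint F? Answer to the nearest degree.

Leg 1 (337°, 9 km): east 9 sin 337° = -3.52, north 9 cos 337° = 8.28
Leg 2 (253°, 9 km): east 9 sin 253° = -8.61, north 9 cos 253° = -2.63
Leg 3 (151°, 8 km): east 8 sin 151° = 3.88, north 8 cos 151° = -7.00
Leg 4 (N35°W, 6 km): east 6 sin 325° = -3.44, north 6 cos 325° = 4.91
Net displacement: -11.69 east, 3.57 north. Direction back to start is (11.69, -3.57): bearing = atan2(11.69, -3.57) mod 360° = 106.99° ≈ 107°.

107°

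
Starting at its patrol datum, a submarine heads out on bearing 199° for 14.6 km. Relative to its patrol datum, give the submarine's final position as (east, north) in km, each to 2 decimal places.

Leg 1 (199°, 14.6 km): east 14.6 sin 199° = -4.75, north 14.6 cos 199° = -13.80
Summing: -4.75 km east, -13.80 km north → (-4.75, -13.80).

(-4.75, -13.80)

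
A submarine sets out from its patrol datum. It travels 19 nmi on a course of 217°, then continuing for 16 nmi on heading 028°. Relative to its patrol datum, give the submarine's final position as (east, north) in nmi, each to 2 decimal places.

Leg 1 (217°, 19 nmi): east 19 sin 217° = -11.43, north 19 cos 217° = -15.17
Leg 2 (028°, 16 nmi): east 16 sin 28° = 7.51, north 16 cos 28° = 14.13
Summing: -3.92 nmi east, -1.05 nmi north → (-3.92, -1.05).

(-3.92, -1.05)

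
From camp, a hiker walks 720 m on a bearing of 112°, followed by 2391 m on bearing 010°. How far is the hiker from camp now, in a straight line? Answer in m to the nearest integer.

Leg 1 (112°, 720 m): east 720 sin 112° = 667.57, north 720 cos 112° = -269.72
Leg 2 (010°, 2391 m): east 2391 sin 10° = 415.19, north 2391 cos 10° = 2354.68
Net: 1082.77 east, 2084.96 north. Distance = √((1082.77)² + (2084.96)²) = 2349.347 m.

2349 m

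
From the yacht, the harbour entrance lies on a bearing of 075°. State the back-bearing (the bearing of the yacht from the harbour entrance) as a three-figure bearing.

Back-bearing = 075° + 180° = 255°.

255°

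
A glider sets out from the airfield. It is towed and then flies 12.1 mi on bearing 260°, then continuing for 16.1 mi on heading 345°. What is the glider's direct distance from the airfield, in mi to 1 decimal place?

Leg 1 (260°, 12.1 mi): east 12.1 sin 260° = -11.92, north 12.1 cos 260° = -2.10
Leg 2 (345°, 16.1 mi): east 16.1 sin 345° = -4.17, north 16.1 cos 345° = 15.55
Net: -16.08 east, 13.45 north. Distance = √((-16.08)² + (13.45)²) = 20.966 mi.

21.0 mi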